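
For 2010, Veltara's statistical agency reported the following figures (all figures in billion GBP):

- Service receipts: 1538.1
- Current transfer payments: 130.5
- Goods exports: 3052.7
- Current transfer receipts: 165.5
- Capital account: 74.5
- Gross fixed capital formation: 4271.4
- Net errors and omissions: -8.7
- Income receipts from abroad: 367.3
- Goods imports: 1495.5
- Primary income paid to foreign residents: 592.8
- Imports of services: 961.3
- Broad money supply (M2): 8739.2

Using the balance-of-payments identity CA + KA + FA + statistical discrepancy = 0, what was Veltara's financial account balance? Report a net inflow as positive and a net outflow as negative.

Goods balance = 3052.7 - 1495.5 = 1557.2
Services balance = 1538.1 - 961.3 = 576.8
Trade balance (goods + services) = 1557.2 + 576.8 = 2134.0
Net primary income = 367.3 - 592.8 = -225.5
Net secondary income = 165.5 - 130.5 = 35.0
Current account = 2134.0 + (-225.5) + 35.0 = 1943.5
Financial account = -(1943.5 + 74.5 + (-8.7)) = -2009.3

-2009.3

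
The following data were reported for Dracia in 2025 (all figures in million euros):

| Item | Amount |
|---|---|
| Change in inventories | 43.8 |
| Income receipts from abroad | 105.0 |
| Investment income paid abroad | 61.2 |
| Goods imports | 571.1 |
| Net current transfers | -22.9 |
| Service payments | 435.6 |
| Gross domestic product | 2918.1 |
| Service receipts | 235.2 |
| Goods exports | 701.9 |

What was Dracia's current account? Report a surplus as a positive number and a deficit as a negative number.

Goods balance = 701.9 - 571.1 = 130.8
Services balance = 235.2 - 435.6 = -200.4
Trade balance (goods + services) = 130.8 + (-200.4) = -69.6
Net primary income = 105.0 - 61.2 = 43.8
Net secondary income = -22.9
Current account = -69.6 + 43.8 + (-22.9) = -48.7

-48.7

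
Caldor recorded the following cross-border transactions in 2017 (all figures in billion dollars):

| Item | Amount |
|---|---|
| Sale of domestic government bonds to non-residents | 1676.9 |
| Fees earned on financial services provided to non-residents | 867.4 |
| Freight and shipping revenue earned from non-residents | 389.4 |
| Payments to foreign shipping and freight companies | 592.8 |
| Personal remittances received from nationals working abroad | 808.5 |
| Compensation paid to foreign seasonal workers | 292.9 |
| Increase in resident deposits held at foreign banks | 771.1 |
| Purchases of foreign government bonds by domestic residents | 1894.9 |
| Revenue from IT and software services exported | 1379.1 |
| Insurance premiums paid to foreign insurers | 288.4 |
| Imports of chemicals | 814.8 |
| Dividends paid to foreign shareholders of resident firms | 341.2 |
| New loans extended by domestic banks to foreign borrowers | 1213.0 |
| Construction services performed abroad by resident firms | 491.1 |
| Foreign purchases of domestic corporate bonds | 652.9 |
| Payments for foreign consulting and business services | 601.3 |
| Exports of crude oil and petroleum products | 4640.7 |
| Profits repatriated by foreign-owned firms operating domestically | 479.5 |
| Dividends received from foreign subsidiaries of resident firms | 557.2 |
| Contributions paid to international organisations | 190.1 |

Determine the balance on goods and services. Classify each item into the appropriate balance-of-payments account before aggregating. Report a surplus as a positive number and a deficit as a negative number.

Goods: 4640.7 - 814.8 = 3825.9
Services: -592.8 - 288.4 + 491.1 + 1379.1 - 601.3 + 867.4 + 389.4 = 1644.5
Trade balance = 3825.9 + 1644.5 = 5470.4
(Excluded from the trade balance — financial account: sale of domestic government bonds to non-residents 1676.9, increase in resident deposits held at foreign banks 771.1, purchases of foreign government bonds by domestic residents 1894.9, new loans extended by domestic banks to foreign borrowers 1213.0, foreign purchases of domestic corporate bonds 652.9; secondary income: personal remittances received from nationals working abroad 808.5, contributions paid to international organisations 190.1; primary income: compensation paid to foreign seasonal workers 292.9, dividends paid to foreign shareholders of resident firms 341.2, profits repatriated by foreign-owned firms operating domestically 479.5, dividends received from foreign subsidiaries of resident firms 557.2.)

5470.4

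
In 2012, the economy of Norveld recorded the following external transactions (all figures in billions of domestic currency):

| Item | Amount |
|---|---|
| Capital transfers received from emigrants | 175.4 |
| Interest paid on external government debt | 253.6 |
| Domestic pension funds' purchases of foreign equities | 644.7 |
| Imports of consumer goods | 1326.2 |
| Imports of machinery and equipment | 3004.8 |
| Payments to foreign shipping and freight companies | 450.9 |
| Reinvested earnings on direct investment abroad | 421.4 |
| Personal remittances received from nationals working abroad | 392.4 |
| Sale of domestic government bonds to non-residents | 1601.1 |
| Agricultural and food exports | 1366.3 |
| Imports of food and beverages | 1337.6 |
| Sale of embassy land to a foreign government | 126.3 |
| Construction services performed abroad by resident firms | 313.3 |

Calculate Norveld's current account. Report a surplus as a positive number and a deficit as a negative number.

Goods: -1337.6 - 1326.2 - 3004.8 + 1366.3 = -4302.3
Services: 313.3 - 450.9 = -137.6
Primary income: 421.4 - 253.6 = 167.8
Secondary income: 392.4
Current account = (-4302.3) + (-137.6) + 167.8 + 392.4 = -3879.7
(Excluded from the current account — capital account: capital transfers received from emigrants 175.4, sale of embassy land to a foreign government 126.3; financial account: domestic pension funds' purchases of foreign equities 644.7, sale of domestic government bonds to non-residents 1601.1.)

-3879.7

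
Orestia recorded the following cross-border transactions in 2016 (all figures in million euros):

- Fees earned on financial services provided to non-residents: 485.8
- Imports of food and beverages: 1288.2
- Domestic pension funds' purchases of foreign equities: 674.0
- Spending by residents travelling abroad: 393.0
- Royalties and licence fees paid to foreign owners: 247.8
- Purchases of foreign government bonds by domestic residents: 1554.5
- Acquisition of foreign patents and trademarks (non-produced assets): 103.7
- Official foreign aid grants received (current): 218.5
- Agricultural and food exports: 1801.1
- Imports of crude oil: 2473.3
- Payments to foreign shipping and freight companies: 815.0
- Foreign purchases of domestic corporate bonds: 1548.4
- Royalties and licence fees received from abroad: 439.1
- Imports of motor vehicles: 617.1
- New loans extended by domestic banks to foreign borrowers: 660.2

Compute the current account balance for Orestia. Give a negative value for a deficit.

-2889.9

Goods: -2473.3 + 1801.1 - 617.1 - 1288.2 = -2577.5
Services: 439.1 - 247.8 - 815.0 - 393.0 + 485.8 = -530.9
Secondary income: 218.5
Current account = (-2577.5) + (-530.9) + 218.5 = -2889.9
(Excluded from the current account — financial account: domestic pension funds' purchases of foreign equities 674.0, purchases of foreign government bonds by domestic residents 1554.5, foreign purchases of domestic corporate bonds 1548.4, new loans extended by domestic banks to foreign borrowers 660.2; capital account: acquisition of foreign patents and trademarks (non-produced assets) 103.7.)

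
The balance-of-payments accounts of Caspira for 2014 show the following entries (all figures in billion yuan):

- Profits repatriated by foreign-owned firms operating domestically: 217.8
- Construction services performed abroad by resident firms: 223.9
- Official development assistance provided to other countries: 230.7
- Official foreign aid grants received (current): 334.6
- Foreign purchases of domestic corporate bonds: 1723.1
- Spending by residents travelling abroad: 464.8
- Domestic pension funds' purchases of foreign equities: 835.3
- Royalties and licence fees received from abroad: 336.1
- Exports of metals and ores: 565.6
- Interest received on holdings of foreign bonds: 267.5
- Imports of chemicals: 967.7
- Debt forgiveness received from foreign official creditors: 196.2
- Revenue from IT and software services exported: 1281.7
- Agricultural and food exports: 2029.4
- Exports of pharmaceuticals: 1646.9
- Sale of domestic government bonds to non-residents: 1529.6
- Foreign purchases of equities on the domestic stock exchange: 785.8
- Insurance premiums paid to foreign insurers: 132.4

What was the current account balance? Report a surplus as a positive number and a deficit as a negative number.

Goods: 2029.4 + 565.6 + 1646.9 - 967.7 = 3274.2
Services: 223.9 + 336.1 + 1281.7 - 464.8 - 132.4 = 1244.5
Primary income: 267.5 - 217.8 = 49.7
Secondary income: 334.6 - 230.7 = 103.9
Current account = 3274.2 + 1244.5 + 49.7 + 103.9 = 4672.3
(Excluded from the current account — financial account: foreign purchases of domestic corporate bonds 1723.1, domestic pension funds' purchases of foreign equities 835.3, sale of domestic government bonds to non-residents 1529.6, foreign purchases of equities on the domestic stock exchange 785.8; capital account: debt forgiveness received from foreign official creditors 196.2.)

4672.3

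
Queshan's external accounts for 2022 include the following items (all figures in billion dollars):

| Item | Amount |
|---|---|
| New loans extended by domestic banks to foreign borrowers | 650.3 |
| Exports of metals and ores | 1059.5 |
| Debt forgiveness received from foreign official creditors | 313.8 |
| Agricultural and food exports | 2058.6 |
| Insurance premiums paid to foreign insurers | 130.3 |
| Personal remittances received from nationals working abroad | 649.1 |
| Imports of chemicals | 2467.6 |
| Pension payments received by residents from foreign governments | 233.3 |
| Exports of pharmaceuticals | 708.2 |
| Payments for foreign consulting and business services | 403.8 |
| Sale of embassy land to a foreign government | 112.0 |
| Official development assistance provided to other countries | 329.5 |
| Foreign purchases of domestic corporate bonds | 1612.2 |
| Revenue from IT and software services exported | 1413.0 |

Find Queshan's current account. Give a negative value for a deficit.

2790.5

Goods: 2058.6 + 1059.5 + 708.2 - 2467.6 = 1358.7
Services: -403.8 + 1413.0 - 130.3 = 878.9
Secondary income: 233.3 + 649.1 - 329.5 = 552.9
Current account = 1358.7 + 878.9 + 552.9 = 2790.5
(Excluded from the current account — financial account: new loans extended by domestic banks to foreign borrowers 650.3, foreign purchases of domestic corporate bonds 1612.2; capital account: debt forgiveness received from foreign official creditors 313.8, sale of embassy land to a foreign government 112.0.)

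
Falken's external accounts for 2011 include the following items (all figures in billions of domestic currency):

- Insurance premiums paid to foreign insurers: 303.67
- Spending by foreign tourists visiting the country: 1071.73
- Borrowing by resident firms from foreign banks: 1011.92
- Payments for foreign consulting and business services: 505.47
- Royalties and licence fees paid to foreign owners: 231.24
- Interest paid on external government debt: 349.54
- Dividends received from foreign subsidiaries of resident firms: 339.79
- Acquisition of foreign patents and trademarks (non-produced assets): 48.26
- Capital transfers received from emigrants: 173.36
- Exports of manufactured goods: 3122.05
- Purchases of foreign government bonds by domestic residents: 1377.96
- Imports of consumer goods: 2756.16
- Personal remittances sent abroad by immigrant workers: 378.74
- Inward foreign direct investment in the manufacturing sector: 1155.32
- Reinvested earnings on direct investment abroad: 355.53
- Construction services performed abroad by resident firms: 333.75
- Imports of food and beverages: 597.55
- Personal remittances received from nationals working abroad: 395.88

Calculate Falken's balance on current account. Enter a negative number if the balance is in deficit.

Goods: -597.55 + 3122.05 - 2756.16 = -231.66
Services: 333.75 - 231.24 - 505.47 + 1071.73 - 303.67 = 365.10
Primary income: 355.53 - 349.54 + 339.79 = 345.78
Secondary income: -378.74 + 395.88 = 17.14
Current account = (-231.66) + 365.10 + 345.78 + 17.14 = 496.36
(Excluded from the current account — financial account: borrowing by resident firms from foreign banks 1011.92, purchases of foreign government bonds by domestic residents 1377.96, inward foreign direct investment in the manufacturing sector 1155.32; capital account: acquisition of foreign patents and trademarks (non-produced assets) 48.26, capital transfers received from emigrants 173.36.)

496.36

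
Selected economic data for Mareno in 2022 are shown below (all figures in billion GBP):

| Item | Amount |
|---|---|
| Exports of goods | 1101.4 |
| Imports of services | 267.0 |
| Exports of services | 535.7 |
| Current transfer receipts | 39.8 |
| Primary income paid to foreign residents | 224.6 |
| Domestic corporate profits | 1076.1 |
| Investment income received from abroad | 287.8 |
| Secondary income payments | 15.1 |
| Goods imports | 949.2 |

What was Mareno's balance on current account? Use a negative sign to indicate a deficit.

Goods balance = 1101.4 - 949.2 = 152.2
Services balance = 535.7 - 267.0 = 268.7
Trade balance (goods + services) = 152.2 + 268.7 = 420.9
Net primary income = 287.8 - 224.6 = 63.2
Net secondary income = 39.8 - 15.1 = 24.7
Current account = 420.9 + 63.2 + 24.7 = 508.8

508.8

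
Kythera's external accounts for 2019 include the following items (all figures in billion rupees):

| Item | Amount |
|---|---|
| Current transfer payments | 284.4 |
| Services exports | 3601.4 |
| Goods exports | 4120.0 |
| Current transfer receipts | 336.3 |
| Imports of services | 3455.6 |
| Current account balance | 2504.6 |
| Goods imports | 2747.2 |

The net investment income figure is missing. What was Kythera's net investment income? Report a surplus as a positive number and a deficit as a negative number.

934.1

Current account = goods balance + services balance + net primary income + net secondary income
Sum of the known components = 1570.5
Net investment income = CA - (known components) = 2504.6 - 1570.5 = 934.1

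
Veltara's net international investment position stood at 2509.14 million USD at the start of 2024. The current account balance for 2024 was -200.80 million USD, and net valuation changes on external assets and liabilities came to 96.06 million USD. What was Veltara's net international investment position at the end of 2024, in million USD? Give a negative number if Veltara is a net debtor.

Change in NIIP = current account + net valuation change = -200.80 + 96.06 = -104.74
End-of-year NIIP = 2509.14 + (-104.74) = 2404.40

2404.40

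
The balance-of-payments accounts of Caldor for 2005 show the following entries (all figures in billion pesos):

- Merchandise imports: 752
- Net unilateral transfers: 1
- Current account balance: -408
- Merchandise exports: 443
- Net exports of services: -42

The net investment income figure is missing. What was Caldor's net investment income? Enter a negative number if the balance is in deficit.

-58

Current account = goods balance + services balance + net primary income + net secondary income
Sum of the known components = -350
Net investment income = CA - (known components) = -408 - (-350) = -58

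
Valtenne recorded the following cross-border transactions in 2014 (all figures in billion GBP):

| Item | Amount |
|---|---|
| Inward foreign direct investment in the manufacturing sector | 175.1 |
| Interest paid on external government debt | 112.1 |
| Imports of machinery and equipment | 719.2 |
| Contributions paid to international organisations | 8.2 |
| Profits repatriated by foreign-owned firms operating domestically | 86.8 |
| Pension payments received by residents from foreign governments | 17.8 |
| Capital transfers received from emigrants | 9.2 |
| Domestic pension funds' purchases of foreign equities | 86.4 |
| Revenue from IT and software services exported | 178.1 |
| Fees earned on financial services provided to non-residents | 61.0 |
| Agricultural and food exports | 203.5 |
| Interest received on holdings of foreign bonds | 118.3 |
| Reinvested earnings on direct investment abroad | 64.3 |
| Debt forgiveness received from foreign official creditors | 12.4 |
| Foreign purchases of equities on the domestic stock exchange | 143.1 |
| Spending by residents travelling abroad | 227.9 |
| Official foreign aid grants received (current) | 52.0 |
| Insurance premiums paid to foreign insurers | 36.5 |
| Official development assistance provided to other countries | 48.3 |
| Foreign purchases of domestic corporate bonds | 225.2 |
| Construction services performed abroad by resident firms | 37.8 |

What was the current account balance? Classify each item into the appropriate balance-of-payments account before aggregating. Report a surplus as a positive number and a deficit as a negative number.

-506.2

Goods: 203.5 - 719.2 = -515.7
Services: 178.1 + 61.0 - 36.5 + 37.8 - 227.9 = 12.5
Primary income: -86.8 - 112.1 + 64.3 + 118.3 = -16.3
Secondary income: 52.0 - 48.3 - 8.2 + 17.8 = 13.3
Current account = (-515.7) + 12.5 + (-16.3) + 13.3 = -506.2
(Excluded from the current account — financial account: inward foreign direct investment in the manufacturing sector 175.1, domestic pension funds' purchases of foreign equities 86.4, foreign purchases of equities on the domestic stock exchange 143.1, foreign purchases of domestic corporate bonds 225.2; capital account: capital transfers received from emigrants 9.2, debt forgiveness received from foreign official creditors 12.4.)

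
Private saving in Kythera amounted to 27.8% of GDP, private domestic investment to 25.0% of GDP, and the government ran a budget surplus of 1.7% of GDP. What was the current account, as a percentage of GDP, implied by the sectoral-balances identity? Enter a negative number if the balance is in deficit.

By the sectoral-balances identity, CA = (S_private - I) + (T - G).
Private balance = 27.8 - 25.0 = 2.8
Government balance (T - G) = 1.7
CA = 2.8 + 1.7 = 4.5

4.5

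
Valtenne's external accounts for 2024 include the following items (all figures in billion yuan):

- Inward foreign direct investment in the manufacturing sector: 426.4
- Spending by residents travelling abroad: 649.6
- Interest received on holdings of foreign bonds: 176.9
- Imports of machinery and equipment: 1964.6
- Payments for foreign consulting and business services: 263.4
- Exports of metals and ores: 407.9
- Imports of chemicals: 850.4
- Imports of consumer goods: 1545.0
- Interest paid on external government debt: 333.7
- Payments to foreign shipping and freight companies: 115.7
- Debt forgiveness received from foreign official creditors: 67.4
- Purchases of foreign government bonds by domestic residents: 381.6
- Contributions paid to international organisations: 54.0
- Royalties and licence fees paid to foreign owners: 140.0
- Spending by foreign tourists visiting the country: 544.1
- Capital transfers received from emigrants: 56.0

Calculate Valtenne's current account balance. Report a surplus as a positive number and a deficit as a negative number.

-4787.5

Goods: -1545.0 - 1964.6 + 407.9 - 850.4 = -3952.1
Services: -140.0 - 115.7 - 263.4 - 649.6 + 544.1 = -624.6
Primary income: -333.7 + 176.9 = -156.8
Secondary income: -54.0
Current account = (-3952.1) + (-624.6) + (-156.8) + (-54.0) = -4787.5
(Excluded from the current account — financial account: inward foreign direct investment in the manufacturing sector 426.4, purchases of foreign government bonds by domestic residents 381.6; capital account: debt forgiveness received from foreign official creditors 67.4, capital transfers received from emigrants 56.0.)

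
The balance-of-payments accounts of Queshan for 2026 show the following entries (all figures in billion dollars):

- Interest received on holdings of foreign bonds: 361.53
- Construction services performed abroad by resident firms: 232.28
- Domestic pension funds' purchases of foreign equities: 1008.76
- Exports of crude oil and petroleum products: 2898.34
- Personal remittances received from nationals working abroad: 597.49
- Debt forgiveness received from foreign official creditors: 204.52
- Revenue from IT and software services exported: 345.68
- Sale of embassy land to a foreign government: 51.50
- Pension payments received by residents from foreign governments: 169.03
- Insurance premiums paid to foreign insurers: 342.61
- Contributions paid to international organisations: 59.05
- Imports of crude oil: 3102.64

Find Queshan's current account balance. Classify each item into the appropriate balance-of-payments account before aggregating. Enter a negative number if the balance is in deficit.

Goods: -3102.64 + 2898.34 = -204.30
Services: -342.61 + 345.68 + 232.28 = 235.35
Primary income: 361.53
Secondary income: 169.03 - 59.05 + 597.49 = 707.47
Current account = (-204.30) + 235.35 + 361.53 + 707.47 = 1100.05
(Excluded from the current account — financial account: domestic pension funds' purchases of foreign equities 1008.76; capital account: debt forgiveness received from foreign official creditors 204.52, sale of embassy land to a foreign government 51.50.)

1100.05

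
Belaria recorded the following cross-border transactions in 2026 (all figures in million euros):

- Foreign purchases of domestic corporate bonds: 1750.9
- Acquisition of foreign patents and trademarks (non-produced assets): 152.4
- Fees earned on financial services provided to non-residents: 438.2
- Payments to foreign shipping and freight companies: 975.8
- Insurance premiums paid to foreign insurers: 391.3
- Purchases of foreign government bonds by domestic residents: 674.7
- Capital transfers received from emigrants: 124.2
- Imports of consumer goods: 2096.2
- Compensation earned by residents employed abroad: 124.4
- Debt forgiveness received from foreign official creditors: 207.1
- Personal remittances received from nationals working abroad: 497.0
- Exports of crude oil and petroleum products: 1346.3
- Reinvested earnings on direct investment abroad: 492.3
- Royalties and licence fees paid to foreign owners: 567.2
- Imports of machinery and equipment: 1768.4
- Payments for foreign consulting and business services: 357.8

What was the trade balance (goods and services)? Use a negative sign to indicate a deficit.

-4372.2

Goods: 1346.3 - 1768.4 - 2096.2 = -2518.3
Services: -391.3 - 567.2 + 438.2 - 357.8 - 975.8 = -1853.9
Trade balance = -2518.3 + (-1853.9) = -4372.2
(Excluded from the trade balance — financial account: foreign purchases of domestic corporate bonds 1750.9, purchases of foreign government bonds by domestic residents 674.7; capital account: acquisition of foreign patents and trademarks (non-produced assets) 152.4, capital transfers received from emigrants 124.2, debt forgiveness received from foreign official creditors 207.1; primary income: compensation earned by residents employed abroad 124.4, reinvested earnings on direct investment abroad 492.3; secondary income: personal remittances received from nationals working abroad 497.0.)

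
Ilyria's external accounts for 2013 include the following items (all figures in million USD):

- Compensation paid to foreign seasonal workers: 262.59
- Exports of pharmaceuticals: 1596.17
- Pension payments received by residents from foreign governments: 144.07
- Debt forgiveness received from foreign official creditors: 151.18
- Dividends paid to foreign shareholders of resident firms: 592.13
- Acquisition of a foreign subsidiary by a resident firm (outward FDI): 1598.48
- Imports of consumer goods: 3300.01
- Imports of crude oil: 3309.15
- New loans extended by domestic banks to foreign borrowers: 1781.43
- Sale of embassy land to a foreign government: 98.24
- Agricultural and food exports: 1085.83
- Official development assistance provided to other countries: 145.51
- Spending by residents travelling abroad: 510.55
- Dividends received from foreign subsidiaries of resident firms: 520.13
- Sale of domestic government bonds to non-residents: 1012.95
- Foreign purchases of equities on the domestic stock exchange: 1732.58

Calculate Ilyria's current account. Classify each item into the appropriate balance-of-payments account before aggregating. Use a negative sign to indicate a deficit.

Goods: -3309.15 + 1085.83 - 3300.01 + 1596.17 = -3927.16
Services: -510.55
Primary income: -262.59 + 520.13 - 592.13 = -334.59
Secondary income: 144.07 - 145.51 = -1.44
Current account = (-3927.16) + (-510.55) + (-334.59) + (-1.44) = -4773.74
(Excluded from the current account — capital account: debt forgiveness received from foreign official creditors 151.18, sale of embassy land to a foreign government 98.24; financial account: acquisition of a foreign subsidiary by a resident firm (outward FDI) 1598.48, new loans extended by domestic banks to foreign borrowers 1781.43, sale of domestic government bonds to non-residents 1012.95, foreign purchases of equities on the domestic stock exchange 1732.58.)

-4773.74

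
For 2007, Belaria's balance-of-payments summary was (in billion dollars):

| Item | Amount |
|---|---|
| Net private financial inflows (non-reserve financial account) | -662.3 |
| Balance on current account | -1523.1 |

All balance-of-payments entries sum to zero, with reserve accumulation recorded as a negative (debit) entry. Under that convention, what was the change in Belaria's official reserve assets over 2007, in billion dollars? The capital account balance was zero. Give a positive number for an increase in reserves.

-2185.4

Official reserve transactions balance = -((-1523.1) + (-662.3)) = 2185.4
An accumulation of reserves is recorded as a debit (negative entry), so the change in the stock of reserves is the negative of that balance.
Change in official reserves = -(2185.4) = -2185.4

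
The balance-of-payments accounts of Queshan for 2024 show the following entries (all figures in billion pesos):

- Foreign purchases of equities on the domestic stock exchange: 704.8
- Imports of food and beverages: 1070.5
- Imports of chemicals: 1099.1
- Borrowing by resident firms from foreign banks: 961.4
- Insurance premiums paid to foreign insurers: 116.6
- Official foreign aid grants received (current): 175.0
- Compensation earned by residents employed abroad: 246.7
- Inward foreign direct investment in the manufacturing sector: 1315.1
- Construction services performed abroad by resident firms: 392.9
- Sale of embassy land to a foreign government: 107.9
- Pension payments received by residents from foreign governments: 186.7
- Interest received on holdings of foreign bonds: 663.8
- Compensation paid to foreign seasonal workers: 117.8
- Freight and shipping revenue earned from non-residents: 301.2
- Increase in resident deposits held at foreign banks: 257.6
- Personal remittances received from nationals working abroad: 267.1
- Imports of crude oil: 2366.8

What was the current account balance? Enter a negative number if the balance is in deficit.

-2537.4

Goods: -1099.1 - 1070.5 - 2366.8 = -4536.4
Services: 392.9 - 116.6 + 301.2 = 577.5
Primary income: 663.8 + 246.7 - 117.8 = 792.7
Secondary income: 175.0 + 267.1 + 186.7 = 628.8
Current account = (-4536.4) + 577.5 + 792.7 + 628.8 = -2537.4
(Excluded from the current account — financial account: foreign purchases of equities on the domestic stock exchange 704.8, borrowing by resident firms from foreign banks 961.4, inward foreign direct investment in the manufacturing sector 1315.1, increase in resident deposits held at foreign banks 257.6; capital account: sale of embassy land to a foreign government 107.9.)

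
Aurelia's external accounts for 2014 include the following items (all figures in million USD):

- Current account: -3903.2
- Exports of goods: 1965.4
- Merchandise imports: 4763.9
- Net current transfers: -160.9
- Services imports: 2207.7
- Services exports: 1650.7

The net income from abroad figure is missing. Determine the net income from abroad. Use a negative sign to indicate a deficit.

Current account = goods balance + services balance + net primary income + net secondary income
Sum of the known components = -3516.4
Net income from abroad = CA - (known components) = -3903.2 - (-3516.4) = -386.8

-386.8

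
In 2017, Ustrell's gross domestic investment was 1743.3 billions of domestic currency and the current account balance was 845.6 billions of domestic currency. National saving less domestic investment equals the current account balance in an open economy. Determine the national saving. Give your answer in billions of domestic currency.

2588.9

S = I + CA = 1743.3 + 845.6 = 2588.9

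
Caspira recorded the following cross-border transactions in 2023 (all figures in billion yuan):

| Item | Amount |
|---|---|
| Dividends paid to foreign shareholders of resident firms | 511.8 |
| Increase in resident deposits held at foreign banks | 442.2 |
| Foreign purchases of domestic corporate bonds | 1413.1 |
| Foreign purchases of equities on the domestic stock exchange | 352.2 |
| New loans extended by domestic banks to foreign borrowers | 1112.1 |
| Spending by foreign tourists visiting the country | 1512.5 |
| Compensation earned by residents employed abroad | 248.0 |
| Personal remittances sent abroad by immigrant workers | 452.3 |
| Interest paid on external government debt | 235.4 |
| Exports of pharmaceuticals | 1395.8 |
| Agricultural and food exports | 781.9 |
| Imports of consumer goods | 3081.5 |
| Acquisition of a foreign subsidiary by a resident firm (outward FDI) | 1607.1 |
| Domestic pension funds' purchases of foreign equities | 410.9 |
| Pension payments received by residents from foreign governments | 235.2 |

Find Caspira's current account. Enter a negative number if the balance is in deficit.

-107.6

Goods: -3081.5 + 781.9 + 1395.8 = -903.8
Services: 1512.5
Primary income: -511.8 + 248.0 - 235.4 = -499.2
Secondary income: -452.3 + 235.2 = -217.1
Current account = (-903.8) + 1512.5 + (-499.2) + (-217.1) = -107.6
(Excluded from the current account — financial account: increase in resident deposits held at foreign banks 442.2, foreign purchases of domestic corporate bonds 1413.1, foreign purchases of equities on the domestic stock exchange 352.2, new loans extended by domestic banks to foreign borrowers 1112.1, acquisition of a foreign subsidiary by a resident firm (outward FDI) 1607.1, domestic pension funds' purchases of foreign equities 410.9.)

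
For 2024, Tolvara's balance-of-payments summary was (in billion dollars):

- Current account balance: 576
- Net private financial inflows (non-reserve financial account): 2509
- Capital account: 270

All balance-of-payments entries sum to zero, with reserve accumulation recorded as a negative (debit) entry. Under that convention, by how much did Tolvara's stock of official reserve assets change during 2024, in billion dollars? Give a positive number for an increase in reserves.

3355

Official reserve transactions balance = -(576 + 270 + 2509) = -3355
An accumulation of reserves is recorded as a debit (negative entry), so the change in the stock of reserves is the negative of that balance.
Change in official reserves = -(-3355) = 3355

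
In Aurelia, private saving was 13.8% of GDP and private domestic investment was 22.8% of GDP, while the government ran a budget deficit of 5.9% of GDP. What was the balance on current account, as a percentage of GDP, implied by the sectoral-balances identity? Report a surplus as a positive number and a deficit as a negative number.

-14.9

By the sectoral-balances identity, CA = (S_private - I) + (T - G).
Private balance = 13.8 - 22.8 = -9.0
Government balance (T - G) = -5.9
CA = -9.0 + (-5.9) = -14.9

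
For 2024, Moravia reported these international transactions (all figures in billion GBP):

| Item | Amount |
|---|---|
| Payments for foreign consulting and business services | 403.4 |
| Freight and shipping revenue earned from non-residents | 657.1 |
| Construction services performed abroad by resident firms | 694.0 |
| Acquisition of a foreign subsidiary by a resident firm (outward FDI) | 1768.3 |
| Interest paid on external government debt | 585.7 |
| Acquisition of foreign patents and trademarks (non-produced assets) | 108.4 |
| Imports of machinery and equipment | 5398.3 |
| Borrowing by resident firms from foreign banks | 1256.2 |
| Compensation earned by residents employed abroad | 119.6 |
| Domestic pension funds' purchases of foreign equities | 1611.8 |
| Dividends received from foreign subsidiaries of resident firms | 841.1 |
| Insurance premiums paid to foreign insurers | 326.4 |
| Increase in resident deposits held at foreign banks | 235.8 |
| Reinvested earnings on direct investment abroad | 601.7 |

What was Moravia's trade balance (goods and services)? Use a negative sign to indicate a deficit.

Goods: -5398.3
Services: -326.4 + 694.0 + 657.1 - 403.4 = 621.3
Trade balance = -5398.3 + 621.3 = -4777.0
(Excluded from the trade balance — financial account: acquisition of a foreign subsidiary by a resident firm (outward FDI) 1768.3, borrowing by resident firms from foreign banks 1256.2, domestic pension funds' purchases of foreign equities 1611.8, increase in resident deposits held at foreign banks 235.8; primary income: interest paid on external government debt 585.7, compensation earned by residents employed abroad 119.6, dividends received from foreign subsidiaries of resident firms 841.1, reinvested earnings on direct investment abroad 601.7; capital account: acquisition of foreign patents and trademarks (non-produced assets) 108.4.)

-4777.0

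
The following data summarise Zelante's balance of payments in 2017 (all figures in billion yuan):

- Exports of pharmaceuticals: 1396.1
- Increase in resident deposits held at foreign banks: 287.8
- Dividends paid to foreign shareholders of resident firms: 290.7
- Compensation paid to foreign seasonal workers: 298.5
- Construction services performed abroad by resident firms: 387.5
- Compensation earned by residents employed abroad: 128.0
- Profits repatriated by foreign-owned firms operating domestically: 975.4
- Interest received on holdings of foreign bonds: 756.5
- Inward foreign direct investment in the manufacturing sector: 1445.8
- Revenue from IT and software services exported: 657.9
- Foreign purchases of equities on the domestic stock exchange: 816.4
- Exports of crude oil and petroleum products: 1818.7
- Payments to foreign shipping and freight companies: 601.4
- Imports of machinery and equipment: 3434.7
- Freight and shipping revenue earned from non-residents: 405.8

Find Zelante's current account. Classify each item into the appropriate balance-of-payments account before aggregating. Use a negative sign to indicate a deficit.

-50.2

Goods: 1818.7 - 3434.7 + 1396.1 = -219.9
Services: -601.4 + 387.5 + 405.8 + 657.9 = 849.8
Primary income: 128.0 - 975.4 + 756.5 - 290.7 - 298.5 = -680.1
Current account = (-219.9) + 849.8 + (-680.1) = -50.2
(Excluded from the current account — financial account: increase in resident deposits held at foreign banks 287.8, inward foreign direct investment in the manufacturing sector 1445.8, foreign purchases of equities on the domestic stock exchange 816.4.)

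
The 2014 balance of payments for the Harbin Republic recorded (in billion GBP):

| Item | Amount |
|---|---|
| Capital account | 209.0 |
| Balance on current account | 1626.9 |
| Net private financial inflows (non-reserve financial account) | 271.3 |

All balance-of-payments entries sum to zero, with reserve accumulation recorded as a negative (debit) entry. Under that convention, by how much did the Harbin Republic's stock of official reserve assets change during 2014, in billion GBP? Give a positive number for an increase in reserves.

Official reserve transactions balance = -(1626.9 + 209.0 + 271.3) = -2107.2
An accumulation of reserves is recorded as a debit (negative entry), so the change in the stock of reserves is the negative of that balance.
Change in official reserves = -(-2107.2) = 2107.2

2107.2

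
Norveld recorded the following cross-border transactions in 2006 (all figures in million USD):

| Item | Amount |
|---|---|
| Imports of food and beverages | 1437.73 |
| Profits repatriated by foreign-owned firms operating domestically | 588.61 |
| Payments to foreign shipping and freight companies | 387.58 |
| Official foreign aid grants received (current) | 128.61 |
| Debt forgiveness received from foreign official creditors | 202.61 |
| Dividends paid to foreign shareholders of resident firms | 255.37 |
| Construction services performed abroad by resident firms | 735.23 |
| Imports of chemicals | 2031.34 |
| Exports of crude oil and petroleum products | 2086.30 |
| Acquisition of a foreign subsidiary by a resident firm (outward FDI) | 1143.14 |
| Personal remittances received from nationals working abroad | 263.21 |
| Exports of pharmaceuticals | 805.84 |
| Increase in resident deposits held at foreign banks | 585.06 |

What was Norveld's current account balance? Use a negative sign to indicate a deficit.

-681.44

Goods: 805.84 - 2031.34 - 1437.73 + 2086.30 = -576.93
Services: 735.23 - 387.58 = 347.65
Primary income: -588.61 - 255.37 = -843.98
Secondary income: 263.21 + 128.61 = 391.82
Current account = (-576.93) + 347.65 + (-843.98) + 391.82 = -681.44
(Excluded from the current account — capital account: debt forgiveness received from foreign official creditors 202.61; financial account: acquisition of a foreign subsidiary by a resident firm (outward FDI) 1143.14, increase in resident deposits held at foreign banks 585.06.)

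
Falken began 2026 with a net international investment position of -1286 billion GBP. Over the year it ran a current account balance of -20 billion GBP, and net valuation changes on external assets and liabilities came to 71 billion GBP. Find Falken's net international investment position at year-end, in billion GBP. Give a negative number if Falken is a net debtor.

Change in NIIP = current account + net valuation change = -20 + 71 = 51
End-of-year NIIP = -1286 + 51 = -1235

-1235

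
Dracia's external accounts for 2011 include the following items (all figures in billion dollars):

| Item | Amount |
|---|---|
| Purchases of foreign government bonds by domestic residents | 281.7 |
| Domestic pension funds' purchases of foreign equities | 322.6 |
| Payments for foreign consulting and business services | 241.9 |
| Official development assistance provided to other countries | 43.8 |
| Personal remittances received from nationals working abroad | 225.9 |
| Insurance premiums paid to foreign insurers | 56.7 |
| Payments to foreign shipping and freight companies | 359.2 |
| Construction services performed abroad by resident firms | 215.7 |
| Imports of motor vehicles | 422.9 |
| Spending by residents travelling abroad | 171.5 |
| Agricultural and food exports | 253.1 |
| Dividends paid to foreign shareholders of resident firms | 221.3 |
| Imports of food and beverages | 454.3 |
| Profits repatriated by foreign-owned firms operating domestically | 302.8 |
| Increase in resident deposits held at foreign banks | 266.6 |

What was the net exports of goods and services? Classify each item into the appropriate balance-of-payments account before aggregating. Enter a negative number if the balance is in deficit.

-1237.7

Goods: -422.9 - 454.3 + 253.1 = -624.1
Services: -359.2 - 171.5 - 56.7 + 215.7 - 241.9 = -613.6
Trade balance = -624.1 + (-613.6) = -1237.7
(Excluded from the trade balance — financial account: purchases of foreign government bonds by domestic residents 281.7, domestic pension funds' purchases of foreign equities 322.6, increase in resident deposits held at foreign banks 266.6; secondary income: official development assistance provided to other countries 43.8, personal remittances received from nationals working abroad 225.9; primary income: dividends paid to foreign shareholders of resident firms 221.3, profits repatriated by foreign-owned firms operating domestically 302.8.)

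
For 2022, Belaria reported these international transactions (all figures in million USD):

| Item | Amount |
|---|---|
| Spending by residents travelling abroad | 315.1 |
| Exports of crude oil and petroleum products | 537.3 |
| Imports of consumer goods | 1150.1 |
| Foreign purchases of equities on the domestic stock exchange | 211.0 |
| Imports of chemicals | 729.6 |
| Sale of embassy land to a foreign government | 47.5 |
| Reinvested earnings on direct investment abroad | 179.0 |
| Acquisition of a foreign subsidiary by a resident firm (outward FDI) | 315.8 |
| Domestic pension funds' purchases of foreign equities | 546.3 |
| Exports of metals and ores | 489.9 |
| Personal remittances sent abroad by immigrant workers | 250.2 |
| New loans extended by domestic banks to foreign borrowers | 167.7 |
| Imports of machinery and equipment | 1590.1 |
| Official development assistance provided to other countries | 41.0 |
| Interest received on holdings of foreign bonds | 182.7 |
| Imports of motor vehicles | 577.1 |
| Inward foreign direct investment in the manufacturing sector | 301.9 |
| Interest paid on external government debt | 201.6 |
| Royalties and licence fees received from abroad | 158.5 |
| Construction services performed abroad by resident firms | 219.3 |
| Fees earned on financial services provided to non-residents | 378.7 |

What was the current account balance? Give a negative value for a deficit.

-2709.4

Goods: 537.3 - 577.1 - 1150.1 + 489.9 - 1590.1 - 729.6 = -3019.7
Services: 158.5 + 378.7 + 219.3 - 315.1 = 441.4
Primary income: 179.0 - 201.6 + 182.7 = 160.1
Secondary income: -250.2 - 41.0 = -291.2
Current account = (-3019.7) + 441.4 + 160.1 + (-291.2) = -2709.4
(Excluded from the current account — financial account: foreign purchases of equities on the domestic stock exchange 211.0, acquisition of a foreign subsidiary by a resident firm (outward FDI) 315.8, domestic pension funds' purchases of foreign equities 546.3, new loans extended by domestic banks to foreign borrowers 167.7, inward foreign direct investment in the manufacturing sector 301.9; capital account: sale of embassy land to a foreign government 47.5.)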